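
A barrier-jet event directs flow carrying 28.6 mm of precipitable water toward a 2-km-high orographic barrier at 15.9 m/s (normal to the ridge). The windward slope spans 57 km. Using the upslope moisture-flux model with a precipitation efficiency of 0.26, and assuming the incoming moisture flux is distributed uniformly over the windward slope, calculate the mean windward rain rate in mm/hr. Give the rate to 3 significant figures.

Incoming column moisture flux per unit ridge length: F = V × PW = 15.9 × 28.6 = 454.74 mm·m/s.
Spread over the 57 km slope with efficiency ε = 0.26: R = ε·F/W = 0.26 × 454.74 / 57000 m = 2.074e-03 mm/s.
R = 2.074e-03 × 3600 = 7.47 mm/hr.

R ≈ 7.47 mm/hr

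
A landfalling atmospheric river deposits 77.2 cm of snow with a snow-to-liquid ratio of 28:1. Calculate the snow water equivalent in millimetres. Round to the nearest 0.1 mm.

SWE ≈ 27.6 mm

SWE = snow depth / ratio = 77.2 cm / 28 = 2.757 cm = 27.6 mm.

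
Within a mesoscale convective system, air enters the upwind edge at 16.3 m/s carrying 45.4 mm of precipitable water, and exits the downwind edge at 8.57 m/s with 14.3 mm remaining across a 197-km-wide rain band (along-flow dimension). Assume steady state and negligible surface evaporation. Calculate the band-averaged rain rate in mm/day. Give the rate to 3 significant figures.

Column moisture flux per unit crosswind length is F = V × PW.
Inflow: F_in = 16.3 × 45.4 = 740.02 mm·m/s
Outflow: F_out = 8.57 × 14.3 = 122.551 mm·m/s
Steady-state rate R = (F_in − F_out)/L = (740.02 − 122.551) / 197000 m = 3.134e-03 mm/s.
R = 3.134e-03 × 3600 × 24 = 271 mm/day.

R ≈ 271 mm/day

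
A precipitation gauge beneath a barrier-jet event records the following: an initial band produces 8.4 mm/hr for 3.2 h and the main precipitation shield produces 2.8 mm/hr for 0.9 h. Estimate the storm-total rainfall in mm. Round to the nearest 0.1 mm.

Total = Σ Rᵢ Δtᵢ = 8.4 × 3.2 + 2.8 × 0.9
      = 26.88 + 2.52 = 29.4 mm.

total ≈ 29.4 mm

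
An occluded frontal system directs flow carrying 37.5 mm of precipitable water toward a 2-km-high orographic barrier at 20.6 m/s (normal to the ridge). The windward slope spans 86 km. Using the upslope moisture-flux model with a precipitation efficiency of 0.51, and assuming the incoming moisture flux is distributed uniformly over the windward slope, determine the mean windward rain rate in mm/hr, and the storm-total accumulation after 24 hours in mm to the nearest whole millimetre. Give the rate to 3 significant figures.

R ≈ 16.5 mm/hr; total ≈ 396 mm

Incoming column moisture flux per unit ridge length: F = V × PW = 20.6 × 37.5 = 772.5 mm·m/s.
Spread over the 86 km slope with efficiency ε = 0.51: R = ε·F/W = 0.51 × 772.5 / 86000 m = 4.581e-03 mm/s.
R = 4.581e-03 × 3600 = 16.5 mm/hr.
Over 24 h: total = 16.5 × 24 = 396 mm.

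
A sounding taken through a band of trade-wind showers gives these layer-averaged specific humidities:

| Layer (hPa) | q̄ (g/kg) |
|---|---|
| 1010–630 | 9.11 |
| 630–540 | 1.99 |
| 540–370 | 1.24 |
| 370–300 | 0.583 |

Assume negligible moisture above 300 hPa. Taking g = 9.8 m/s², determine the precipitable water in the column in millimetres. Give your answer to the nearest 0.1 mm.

Precipitable water is the column-integrated vapour mass per unit area: PW = (1/g) Σ q̄ Δp, with q in kg/kg and Δp in Pa (1 kg/m² of water = 1 mm).
Layer 1010–630 hPa: Δp = 380 hPa = 38000 Pa, q̄ = 0.00911 kg/kg → 0.00911 × 38000 / 9.8 = 35.32 mm
Layer 630–540 hPa: Δp = 90 hPa = 9000 Pa, q̄ = 0.00199 kg/kg → 0.00199 × 9000 / 9.8 = 1.83 mm
Layer 540–370 hPa: Δp = 170 hPa = 17000 Pa, q̄ = 0.00124 kg/kg → 0.00124 × 17000 / 9.8 = 2.15 mm
Layer 370–300 hPa: Δp = 70 hPa = 7000 Pa, q̄ = 0.000583 kg/kg → 0.000583 × 7000 / 9.8 = 0.42 mm
PW = 35.32 + 1.83 + 2.15 + 0.42 = 39.72 ≈ 39.7 mm.

PW ≈ 39.7 mm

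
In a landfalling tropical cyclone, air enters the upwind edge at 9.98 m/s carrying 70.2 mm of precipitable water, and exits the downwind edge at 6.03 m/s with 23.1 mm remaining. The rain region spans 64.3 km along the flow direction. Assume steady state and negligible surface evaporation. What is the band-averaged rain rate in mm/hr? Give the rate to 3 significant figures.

R ≈ 31.4 mm/hr

Column moisture flux per unit crosswind length is F = V × PW.
Inflow: F_in = 9.98 × 70.2 = 700.596 mm·m/s
Outflow: F_out = 6.03 × 23.1 = 139.293 mm·m/s
Steady-state rate R = (F_in − F_out)/L = (700.596 − 139.293) / 64300 m = 8.729e-03 mm/s.
R = 8.729e-03 × 3600 = 31.4 mm/hr.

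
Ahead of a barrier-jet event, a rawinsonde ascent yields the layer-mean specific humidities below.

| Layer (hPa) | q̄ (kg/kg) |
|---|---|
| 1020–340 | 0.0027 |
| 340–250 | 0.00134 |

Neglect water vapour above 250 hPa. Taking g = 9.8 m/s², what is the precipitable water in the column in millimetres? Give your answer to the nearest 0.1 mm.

PW ≈ 20.0 mm

Precipitable water is the column-integrated vapour mass per unit area: PW = (1/g) Σ q̄ Δp, with q in kg/kg and Δp in Pa (1 kg/m² of water = 1 mm).
Layer 1020–340 hPa: Δp = 680 hPa = 68000 Pa, q̄ = 0.0027 kg/kg → 0.0027 × 68000 / 9.8 = 18.73 mm
Layer 340–250 hPa: Δp = 90 hPa = 9000 Pa, q̄ = 0.00134 kg/kg → 0.00134 × 9000 / 9.8 = 1.23 mm
PW = 18.73 + 1.23 = 19.96 ≈ 20.0 mm.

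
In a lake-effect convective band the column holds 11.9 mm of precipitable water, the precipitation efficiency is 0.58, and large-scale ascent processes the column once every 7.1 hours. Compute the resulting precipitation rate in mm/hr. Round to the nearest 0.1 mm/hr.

R ≈ 1.0 mm/hr

Each overturning extracts ε × PW = 0.58 × 11.9 = 6.902 mm.
Rate = ε·PW / τ = 6.902 / 7.1 h = 1.0 mm/hr.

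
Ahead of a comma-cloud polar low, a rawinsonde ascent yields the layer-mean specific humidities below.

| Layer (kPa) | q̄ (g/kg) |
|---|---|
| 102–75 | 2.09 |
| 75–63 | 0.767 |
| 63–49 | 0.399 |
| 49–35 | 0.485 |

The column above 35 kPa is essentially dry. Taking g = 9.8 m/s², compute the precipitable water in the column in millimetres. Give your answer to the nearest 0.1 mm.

PW ≈ 8.0 mm

Precipitable water is the column-integrated vapour mass per unit area: PW = (1/g) Σ q̄ Δp, with q in kg/kg and Δp in Pa (1 kg/m² of water = 1 mm).
Layer 102–75 kPa: Δp = 270 hPa = 27000 Pa, q̄ = 0.00209 kg/kg → 0.00209 × 27000 / 9.8 = 5.76 mm
Layer 75–63 kPa: Δp = 120 hPa = 12000 Pa, q̄ = 0.000767 kg/kg → 0.000767 × 12000 / 9.8 = 0.94 mm
Layer 63–49 kPa: Δp = 140 hPa = 14000 Pa, q̄ = 0.000399 kg/kg → 0.000399 × 14000 / 9.8 = 0.57 mm
Layer 49–35 kPa: Δp = 140 hPa = 14000 Pa, q̄ = 0.000485 kg/kg → 0.000485 × 14000 / 9.8 = 0.69 mm
PW = 5.76 + 0.94 + 0.57 + 0.69 = 7.96 ≈ 8.0 mm.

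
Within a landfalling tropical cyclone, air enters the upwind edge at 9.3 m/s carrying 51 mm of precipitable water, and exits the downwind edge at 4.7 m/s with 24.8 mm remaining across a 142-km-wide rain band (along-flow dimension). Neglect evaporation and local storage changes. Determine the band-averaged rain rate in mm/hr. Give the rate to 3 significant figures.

R ≈ 9.07 mm/hr

Column moisture flux per unit crosswind length is F = V × PW.
Inflow: F_in = 9.3 × 51 = 474.3 mm·m/s
Outflow: F_out = 4.7 × 24.8 = 116.56 mm·m/s
Steady-state rate R = (F_in − F_out)/L = (474.3 − 116.56) / 142000 m = 2.519e-03 mm/s.
R = 2.519e-03 × 3600 = 9.07 mm/hr.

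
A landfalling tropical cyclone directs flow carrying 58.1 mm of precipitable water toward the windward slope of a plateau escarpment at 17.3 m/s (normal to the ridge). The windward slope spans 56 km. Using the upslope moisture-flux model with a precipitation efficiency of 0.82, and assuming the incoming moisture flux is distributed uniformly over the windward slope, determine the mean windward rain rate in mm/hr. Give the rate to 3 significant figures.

Incoming column moisture flux per unit ridge length: F = V × PW = 17.3 × 58.1 = 1005.13 mm·m/s.
Spread over the 56 km slope with efficiency ε = 0.82: R = ε·F/W = 0.82 × 1005.13 / 56000 m = 1.472e-02 mm/s.
R = 1.472e-02 × 3600 = 53.0 mm/hr.

R ≈ 53.0 mm/hr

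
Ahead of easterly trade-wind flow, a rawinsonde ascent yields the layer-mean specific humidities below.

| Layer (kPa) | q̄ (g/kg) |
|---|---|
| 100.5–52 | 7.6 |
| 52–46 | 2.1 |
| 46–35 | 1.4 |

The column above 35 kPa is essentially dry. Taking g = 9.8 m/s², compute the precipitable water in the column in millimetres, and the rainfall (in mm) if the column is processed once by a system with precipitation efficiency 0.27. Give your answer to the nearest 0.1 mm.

PW ≈ 40.5 mm; rainfall ≈ 10.9 mm

Precipitable water is the column-integrated vapour mass per unit area: PW = (1/g) Σ q̄ Δp, with q in kg/kg and Δp in Pa (1 kg/m² of water = 1 mm).
Layer 100.5–52 kPa: Δp = 485 hPa = 48500 Pa, q̄ = 0.0076 kg/kg → 0.0076 × 48500 / 9.8 = 37.61 mm
Layer 52–46 kPa: Δp = 60 hPa = 6000 Pa, q̄ = 0.0021 kg/kg → 0.0021 × 6000 / 9.8 = 1.29 mm
Layer 46–35 kPa: Δp = 110 hPa = 11000 Pa, q̄ = 0.0014 kg/kg → 0.0014 × 11000 / 9.8 = 1.57 mm
PW = 37.61 + 1.29 + 1.57 = 40.47 ≈ 40.5 mm.
Rainfall = ε × PW = 0.27 × 40.5 = 10.9 mm.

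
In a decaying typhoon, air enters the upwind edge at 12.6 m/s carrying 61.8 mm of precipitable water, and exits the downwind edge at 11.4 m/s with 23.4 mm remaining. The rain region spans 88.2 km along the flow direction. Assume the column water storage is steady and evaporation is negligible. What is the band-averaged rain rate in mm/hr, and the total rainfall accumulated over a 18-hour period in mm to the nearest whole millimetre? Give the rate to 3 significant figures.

Column moisture flux per unit crosswind length is F = V × PW.
Inflow: F_in = 12.6 × 61.8 = 778.68 mm·m/s
Outflow: F_out = 11.4 × 23.4 = 266.76 mm·m/s
Steady-state rate R = (F_in − F_out)/L = (778.68 − 266.76) / 88200 m = 5.804e-03 mm/s.
R = 5.804e-03 × 3600 = 20.9 mm/hr.
Over 18 h: total = 20.9 × 18 = 376.2 ≈ 376 mm.

R ≈ 20.9 mm/hr; total ≈ 376 mm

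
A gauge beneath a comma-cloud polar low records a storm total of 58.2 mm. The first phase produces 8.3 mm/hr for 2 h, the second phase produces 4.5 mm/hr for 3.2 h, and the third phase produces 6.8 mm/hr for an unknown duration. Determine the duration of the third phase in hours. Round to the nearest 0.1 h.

Known phases: 8.3 × 2 + 4.5 × 3.2 = 16.6 + 14.4 = 31 mm.
Remaining depth = 58.2 − 31 = 27.2 mm.
Duration = 27.2 / 6.8 = 4.0 h.

duration ≈ 4.0 h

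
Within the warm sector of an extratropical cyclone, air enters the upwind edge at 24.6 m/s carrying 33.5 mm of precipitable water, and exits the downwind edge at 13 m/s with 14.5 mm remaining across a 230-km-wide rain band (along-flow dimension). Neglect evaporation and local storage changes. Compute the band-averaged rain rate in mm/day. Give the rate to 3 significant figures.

R ≈ 239 mm/day

Column moisture flux per unit crosswind length is F = V × PW.
Inflow: F_in = 24.6 × 33.5 = 824.1 mm·m/s
Outflow: F_out = 13 × 14.5 = 188.5 mm·m/s
Steady-state rate R = (F_in − F_out)/L = (824.1 − 188.5) / 230000 m = 2.763e-03 mm/s.
R = 2.763e-03 × 3600 × 24 = 239 mm/day.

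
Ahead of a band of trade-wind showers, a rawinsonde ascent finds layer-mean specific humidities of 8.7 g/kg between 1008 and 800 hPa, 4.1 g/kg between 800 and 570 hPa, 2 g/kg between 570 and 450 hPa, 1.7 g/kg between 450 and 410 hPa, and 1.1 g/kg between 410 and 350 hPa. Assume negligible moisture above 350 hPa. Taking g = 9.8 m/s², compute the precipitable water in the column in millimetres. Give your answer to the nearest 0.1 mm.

Precipitable water is the column-integrated vapour mass per unit area: PW = (1/g) Σ q̄ Δp, with q in kg/kg and Δp in Pa (1 kg/m² of water = 1 mm).
Layer 1008–800 hPa: Δp = 208 hPa = 20800 Pa, q̄ = 0.0087 kg/kg → 0.0087 × 20800 / 9.8 = 18.47 mm
Layer 800–570 hPa: Δp = 230 hPa = 23000 Pa, q̄ = 0.0041 kg/kg → 0.0041 × 23000 / 9.8 = 9.62 mm
Layer 570–450 hPa: Δp = 120 hPa = 12000 Pa, q̄ = 0.002 kg/kg → 0.002 × 12000 / 9.8 = 2.45 mm
Layer 450–410 hPa: Δp = 40 hPa = 4000 Pa, q̄ = 0.0017 kg/kg → 0.0017 × 4000 / 9.8 = 0.69 mm
Layer 410–350 hPa: Δp = 60 hPa = 6000 Pa, q̄ = 0.0011 kg/kg → 0.0011 × 6000 / 9.8 = 0.67 mm
PW = 18.47 + 9.62 + 2.45 + 0.69 + 0.67 = 31.90 ≈ 31.9 mm.

PW ≈ 31.9 mm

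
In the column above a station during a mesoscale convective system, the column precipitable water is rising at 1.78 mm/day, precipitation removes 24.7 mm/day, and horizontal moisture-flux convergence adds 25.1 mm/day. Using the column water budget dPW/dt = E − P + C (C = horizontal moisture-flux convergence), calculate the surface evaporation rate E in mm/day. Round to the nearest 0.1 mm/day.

E ≈ 1.4 mm/day

dPW/dt = +1.78 mm/day.
E = dPW/dt + P − C = (+1.78) + 24.7 − (25.1) = 1.4 mm/day.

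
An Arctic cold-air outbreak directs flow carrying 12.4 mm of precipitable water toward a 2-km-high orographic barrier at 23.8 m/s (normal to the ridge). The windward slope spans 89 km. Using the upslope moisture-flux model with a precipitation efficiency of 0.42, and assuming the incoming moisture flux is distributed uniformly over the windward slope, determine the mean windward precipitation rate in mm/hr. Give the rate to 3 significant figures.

Incoming column moisture flux per unit ridge length: F = V × PW = 23.8 × 12.4 = 295.12 mm·m/s.
Spread over the 89 km slope with efficiency ε = 0.42: R = ε·F/W = 0.42 × 295.12 / 89000 m = 1.393e-03 mm/s.
R = 1.393e-03 × 3600 = 5.01 mm/hr.

R ≈ 5.01 mm/hr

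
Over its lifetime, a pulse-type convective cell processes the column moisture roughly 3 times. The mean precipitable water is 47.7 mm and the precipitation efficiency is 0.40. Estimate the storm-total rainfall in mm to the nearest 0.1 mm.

Each cycle deposits ε × PW = 0.40 × 47.7 = 19.08 mm.
Over 3 cycles: 3 × 19.08 = 57.2 mm.

rainfall ≈ 57.2 mm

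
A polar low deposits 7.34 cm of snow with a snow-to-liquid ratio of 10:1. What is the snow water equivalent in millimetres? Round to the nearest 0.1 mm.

SWE = snow depth / ratio = 7.34 cm / 10 = 0.734 cm = 7.3 mm.

SWE ≈ 7.3 mm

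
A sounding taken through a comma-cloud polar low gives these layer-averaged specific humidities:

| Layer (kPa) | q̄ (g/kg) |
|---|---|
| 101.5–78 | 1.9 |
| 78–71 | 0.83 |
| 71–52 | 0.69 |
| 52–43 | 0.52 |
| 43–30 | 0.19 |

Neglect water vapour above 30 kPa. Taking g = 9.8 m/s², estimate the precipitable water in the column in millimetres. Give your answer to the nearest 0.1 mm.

Precipitable water is the column-integrated vapour mass per unit area: PW = (1/g) Σ q̄ Δp, with q in kg/kg and Δp in Pa (1 kg/m² of water = 1 mm).
Layer 101.5–78 kPa: Δp = 235 hPa = 23500 Pa, q̄ = 0.0019 kg/kg → 0.0019 × 23500 / 9.8 = 4.56 mm
Layer 78–71 kPa: Δp = 70 hPa = 7000 Pa, q̄ = 0.00083 kg/kg → 0.00083 × 7000 / 9.8 = 0.59 mm
Layer 71–52 kPa: Δp = 190 hPa = 19000 Pa, q̄ = 0.00069 kg/kg → 0.00069 × 19000 / 9.8 = 1.34 mm
Layer 52–43 kPa: Δp = 90 hPa = 9000 Pa, q̄ = 0.00052 kg/kg → 0.00052 × 9000 / 9.8 = 0.48 mm
Layer 43–30 kPa: Δp = 130 hPa = 13000 Pa, q̄ = 0.00019 kg/kg → 0.00019 × 13000 / 9.8 = 0.25 mm
PW = 4.56 + 0.59 + 1.34 + 0.48 + 0.25 = 7.22 ≈ 7.2 mm.

PW ≈ 7.2 mm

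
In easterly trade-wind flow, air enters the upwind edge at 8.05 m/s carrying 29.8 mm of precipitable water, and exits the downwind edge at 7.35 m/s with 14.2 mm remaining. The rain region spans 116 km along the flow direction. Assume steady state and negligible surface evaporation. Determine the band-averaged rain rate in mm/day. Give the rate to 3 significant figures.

R ≈ 101 mm/day

Column moisture flux per unit crosswind length is F = V × PW.
Inflow: F_in = 8.05 × 29.8 = 239.89 mm·m/s
Outflow: F_out = 7.35 × 14.2 = 104.37 mm·m/s
Steady-state rate R = (F_in − F_out)/L = (239.89 − 104.37) / 116000 m = 1.168e-03 mm/s.
R = 1.168e-03 × 3600 × 24 = 101 mm/day.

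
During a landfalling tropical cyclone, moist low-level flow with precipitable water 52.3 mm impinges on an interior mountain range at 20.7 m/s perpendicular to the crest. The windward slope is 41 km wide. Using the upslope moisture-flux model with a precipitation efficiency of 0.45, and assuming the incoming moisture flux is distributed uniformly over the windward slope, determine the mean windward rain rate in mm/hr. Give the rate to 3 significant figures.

Incoming column moisture flux per unit ridge length: F = V × PW = 20.7 × 52.3 = 1082.61 mm·m/s.
Spread over the 41 km slope with efficiency ε = 0.45: R = ε·F/W = 0.45 × 1082.61 / 41000 m = 1.188e-02 mm/s.
R = 1.188e-02 × 3600 = 42.8 mm/hr.

R ≈ 42.8 mm/hr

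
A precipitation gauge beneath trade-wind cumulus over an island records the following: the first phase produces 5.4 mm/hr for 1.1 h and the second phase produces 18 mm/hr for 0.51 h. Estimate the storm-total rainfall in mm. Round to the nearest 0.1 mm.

total ≈ 15.1 mm

Total = Σ Rᵢ Δtᵢ = 5.4 × 1.1 + 18 × 0.51
      = 5.94 + 9.18 = 15.1 mm.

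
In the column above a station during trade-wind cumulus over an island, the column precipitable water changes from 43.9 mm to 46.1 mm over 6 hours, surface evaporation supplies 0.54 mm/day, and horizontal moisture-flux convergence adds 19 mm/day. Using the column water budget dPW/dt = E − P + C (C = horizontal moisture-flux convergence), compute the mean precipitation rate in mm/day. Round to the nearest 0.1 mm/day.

dPW/dt = (46.1 − 43.9) mm / (6/24 day) = +8.800 mm/day.
P = E + C − dPW/dt = 0.54 + (19) − (+8.800) = 10.7 mm/day.

P ≈ 10.7 mm/day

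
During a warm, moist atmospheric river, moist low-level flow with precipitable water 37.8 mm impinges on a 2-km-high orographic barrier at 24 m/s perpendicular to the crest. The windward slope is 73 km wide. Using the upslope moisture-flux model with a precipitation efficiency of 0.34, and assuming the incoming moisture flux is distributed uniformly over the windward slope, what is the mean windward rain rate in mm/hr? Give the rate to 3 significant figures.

Incoming column moisture flux per unit ridge length: F = V × PW = 24 × 37.8 = 907.2 mm·m/s.
Spread over the 73 km slope with efficiency ε = 0.34: R = ε·F/W = 0.34 × 907.2 / 73000 m = 4.225e-03 mm/s.
R = 4.225e-03 × 3600 = 15.2 mm/hr.

R ≈ 15.2 mm/hr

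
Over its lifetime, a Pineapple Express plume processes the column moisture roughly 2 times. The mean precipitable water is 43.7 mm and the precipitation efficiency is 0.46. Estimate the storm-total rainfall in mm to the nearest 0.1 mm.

Each cycle deposits ε × PW = 0.46 × 43.7 = 20.102 mm.
Over 2 cycles: 2 × 20.102 = 40.2 mm.

rainfall ≈ 40.2 mm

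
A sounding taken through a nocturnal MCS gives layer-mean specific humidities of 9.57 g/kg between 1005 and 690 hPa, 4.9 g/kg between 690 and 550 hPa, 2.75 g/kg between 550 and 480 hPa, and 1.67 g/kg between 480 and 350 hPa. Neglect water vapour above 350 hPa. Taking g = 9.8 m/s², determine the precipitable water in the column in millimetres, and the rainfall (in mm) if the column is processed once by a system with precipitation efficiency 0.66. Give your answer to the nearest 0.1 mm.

Precipitable water is the column-integrated vapour mass per unit area: PW = (1/g) Σ q̄ Δp, with q in kg/kg and Δp in Pa (1 kg/m² of water = 1 mm).
Layer 1005–690 hPa: Δp = 315 hPa = 31500 Pa, q̄ = 0.00957 kg/kg → 0.00957 × 31500 / 9.8 = 30.76 mm
Layer 690–550 hPa: Δp = 140 hPa = 14000 Pa, q̄ = 0.0049 kg/kg → 0.0049 × 14000 / 9.8 = 7.00 mm
Layer 550–480 hPa: Δp = 70 hPa = 7000 Pa, q̄ = 0.00275 kg/kg → 0.00275 × 7000 / 9.8 = 1.96 mm
Layer 480–350 hPa: Δp = 130 hPa = 13000 Pa, q̄ = 0.00167 kg/kg → 0.00167 × 13000 / 9.8 = 2.22 mm
PW = 30.76 + 7.00 + 1.96 + 2.22 = 41.94 ≈ 41.9 mm.
Rainfall = ε × PW = 0.66 × 41.9 = 27.7 mm.

PW ≈ 41.9 mm; rainfall ≈ 27.7 mm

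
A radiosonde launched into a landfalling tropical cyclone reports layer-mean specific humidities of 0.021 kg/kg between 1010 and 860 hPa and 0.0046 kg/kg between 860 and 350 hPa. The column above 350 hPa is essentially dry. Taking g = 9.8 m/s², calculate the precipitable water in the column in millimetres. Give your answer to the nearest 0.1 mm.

PW ≈ 56.1 mm

Precipitable water is the column-integrated vapour mass per unit area: PW = (1/g) Σ q̄ Δp, with q in kg/kg and Δp in Pa (1 kg/m² of water = 1 mm).
Layer 1010–860 hPa: Δp = 150 hPa = 15000 Pa, q̄ = 0.021 kg/kg → 0.021 × 15000 / 9.8 = 32.14 mm
Layer 860–350 hPa: Δp = 510 hPa = 51000 Pa, q̄ = 0.0046 kg/kg → 0.0046 × 51000 / 9.8 = 23.94 mm
PW = 32.14 + 23.94 = 56.08 ≈ 56.1 mm.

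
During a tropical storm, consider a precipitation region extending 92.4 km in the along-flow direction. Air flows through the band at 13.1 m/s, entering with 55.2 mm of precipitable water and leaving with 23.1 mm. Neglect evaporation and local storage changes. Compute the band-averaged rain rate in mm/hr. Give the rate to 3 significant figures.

R ≈ 16.4 mm/hr

Column moisture flux per unit crosswind length is F = V × PW.
Inflow: F_in = 13.1 × 55.2 = 723.12 mm·m/s
Outflow: F_out = 13.1 × 23.1 = 302.61 mm·m/s
Steady-state rate R = (F_in − F_out)/L = (723.12 − 302.61) / 92400 m = 4.551e-03 mm/s.
R = 4.551e-03 × 3600 = 16.4 mm/hr.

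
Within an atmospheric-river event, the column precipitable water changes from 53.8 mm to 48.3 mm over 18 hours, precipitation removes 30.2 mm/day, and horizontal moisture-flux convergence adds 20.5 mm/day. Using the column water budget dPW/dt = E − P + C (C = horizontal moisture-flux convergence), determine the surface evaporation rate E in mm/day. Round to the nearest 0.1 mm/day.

E ≈ 2.4 mm/day

dPW/dt = (48.3 − 53.8) mm / (18/24 day) = -7.333 mm/day.
E = dPW/dt + P − C = (-7.333) + 30.2 − (20.5) = 2.4 mm/day.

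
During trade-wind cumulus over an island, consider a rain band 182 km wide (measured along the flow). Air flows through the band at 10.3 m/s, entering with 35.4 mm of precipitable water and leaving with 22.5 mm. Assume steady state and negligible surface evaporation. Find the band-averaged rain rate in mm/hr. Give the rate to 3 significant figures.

Column moisture flux per unit crosswind length is F = V × PW.
Inflow: F_in = 10.3 × 35.4 = 364.62 mm·m/s
Outflow: F_out = 10.3 × 22.5 = 231.75 mm·m/s
Steady-state rate R = (F_in − F_out)/L = (364.62 − 231.75) / 182000 m = 7.301e-04 mm/s.
R = 7.301e-04 × 3600 = 2.63 mm/hr.

R ≈ 2.63 mm/hr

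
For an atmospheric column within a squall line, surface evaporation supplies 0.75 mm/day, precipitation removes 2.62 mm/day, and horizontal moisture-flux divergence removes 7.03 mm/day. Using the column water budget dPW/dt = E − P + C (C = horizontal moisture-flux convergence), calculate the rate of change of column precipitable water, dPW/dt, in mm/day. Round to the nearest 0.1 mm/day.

dPW/dt ≈ -8.9 mm/day

dPW/dt = E − P + C = 0.75 − 2.62 + (-7.03) = -8.9 mm/day.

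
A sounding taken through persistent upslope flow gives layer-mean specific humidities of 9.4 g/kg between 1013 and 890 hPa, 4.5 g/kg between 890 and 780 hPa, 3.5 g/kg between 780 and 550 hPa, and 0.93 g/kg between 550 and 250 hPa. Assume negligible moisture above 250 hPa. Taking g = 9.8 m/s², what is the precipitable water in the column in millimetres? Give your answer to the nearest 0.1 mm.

Precipitable water is the column-integrated vapour mass per unit area: PW = (1/g) Σ q̄ Δp, with q in kg/kg and Δp in Pa (1 kg/m² of water = 1 mm).
Layer 1013–890 hPa: Δp = 123 hPa = 12300 Pa, q̄ = 0.0094 kg/kg → 0.0094 × 12300 / 9.8 = 11.80 mm
Layer 890–780 hPa: Δp = 110 hPa = 11000 Pa, q̄ = 0.0045 kg/kg → 0.0045 × 11000 / 9.8 = 5.05 mm
Layer 780–550 hPa: Δp = 230 hPa = 23000 Pa, q̄ = 0.0035 kg/kg → 0.0035 × 23000 / 9.8 = 8.21 mm
Layer 550–250 hPa: Δp = 300 hPa = 30000 Pa, q̄ = 0.00093 kg/kg → 0.00093 × 30000 / 9.8 = 2.85 mm
PW = 11.80 + 5.05 + 8.21 + 2.85 = 27.91 ≈ 27.9 mm.

PW ≈ 27.9 mm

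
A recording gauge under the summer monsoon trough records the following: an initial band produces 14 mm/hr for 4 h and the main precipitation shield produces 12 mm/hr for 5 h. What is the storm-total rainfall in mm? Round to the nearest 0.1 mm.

Total = Σ Rᵢ Δtᵢ = 14 × 4 + 12 × 5
      = 56 + 60 = 116.0 mm.

total ≈ 116.0 mm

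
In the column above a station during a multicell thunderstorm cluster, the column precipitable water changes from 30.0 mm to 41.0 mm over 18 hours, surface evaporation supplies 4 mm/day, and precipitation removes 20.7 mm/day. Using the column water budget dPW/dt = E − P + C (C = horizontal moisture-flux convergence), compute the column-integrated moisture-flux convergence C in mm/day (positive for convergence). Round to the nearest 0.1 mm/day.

dPW/dt = (41.0 − 30.0) mm / (18/24 day) = +14.667 mm/day.
C = dPW/dt − E + P = (+14.667) − 4 + 20.7 = 31.4 mm/day.

C ≈ 31.4 mm/day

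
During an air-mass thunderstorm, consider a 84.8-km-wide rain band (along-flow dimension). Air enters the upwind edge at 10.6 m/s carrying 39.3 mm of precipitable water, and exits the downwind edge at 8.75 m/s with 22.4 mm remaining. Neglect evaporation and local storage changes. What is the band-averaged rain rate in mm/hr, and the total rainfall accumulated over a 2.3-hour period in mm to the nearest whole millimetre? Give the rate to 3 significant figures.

R ≈ 9.36 mm/hr; total ≈ 22 mm

Column moisture flux per unit crosswind length is F = V × PW.
Inflow: F_in = 10.6 × 39.3 = 416.58 mm·m/s
Outflow: F_out = 8.75 × 22.4 = 196 mm·m/s
Steady-state rate R = (F_in − F_out)/L = (416.58 − 196) / 84800 m = 2.601e-03 mm/s.
R = 2.601e-03 × 3600 = 9.36 mm/hr.
Over 2.3 h: total = 9.36 × 2.3 = 21.528 ≈ 22 mm.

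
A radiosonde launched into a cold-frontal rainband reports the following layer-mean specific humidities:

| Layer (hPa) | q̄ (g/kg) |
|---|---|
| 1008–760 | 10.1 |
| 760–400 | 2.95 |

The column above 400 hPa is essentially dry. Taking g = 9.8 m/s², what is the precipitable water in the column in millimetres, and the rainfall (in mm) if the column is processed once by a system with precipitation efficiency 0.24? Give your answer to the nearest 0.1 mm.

PW ≈ 36.4 mm; rainfall ≈ 8.7 mm

Precipitable water is the column-integrated vapour mass per unit area: PW = (1/g) Σ q̄ Δp, with q in kg/kg and Δp in Pa (1 kg/m² of water = 1 mm).
Layer 1008–760 hPa: Δp = 248 hPa = 24800 Pa, q̄ = 0.0101 kg/kg → 0.0101 × 24800 / 9.8 = 25.56 mm
Layer 760–400 hPa: Δp = 360 hPa = 36000 Pa, q̄ = 0.00295 kg/kg → 0.00295 × 36000 / 9.8 = 10.84 mm
PW = 25.56 + 10.84 = 36.40 ≈ 36.4 mm.
Rainfall = ε × PW = 0.24 × 36.4 = 8.7 mm.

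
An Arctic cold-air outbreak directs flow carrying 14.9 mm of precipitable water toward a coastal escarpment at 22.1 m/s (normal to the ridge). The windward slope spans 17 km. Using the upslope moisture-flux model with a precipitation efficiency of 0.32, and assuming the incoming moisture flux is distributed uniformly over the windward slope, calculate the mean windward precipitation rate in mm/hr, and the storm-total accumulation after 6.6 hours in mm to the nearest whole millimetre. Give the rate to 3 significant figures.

Incoming column moisture flux per unit ridge length: F = V × PW = 22.1 × 14.9 = 329.29 mm·m/s.
Spread over the 17 km slope with efficiency ε = 0.32: R = ε·F/W = 0.32 × 329.29 / 17000 m = 6.198e-03 mm/s.
R = 6.198e-03 × 3600 = 22.3 mm/hr.
Over 6.6 h: total = 22.3 × 6.6 = 147.18 ≈ 147 mm.

R ≈ 22.3 mm/hr; total ≈ 147 mm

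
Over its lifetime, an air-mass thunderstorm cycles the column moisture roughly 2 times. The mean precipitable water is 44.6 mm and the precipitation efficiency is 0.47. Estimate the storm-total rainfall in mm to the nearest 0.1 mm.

Each cycle deposits ε × PW = 0.47 × 44.6 = 20.962 mm.
Over 2 cycles: 2 × 20.962 = 41.9 mm.

rainfall ≈ 41.9 mm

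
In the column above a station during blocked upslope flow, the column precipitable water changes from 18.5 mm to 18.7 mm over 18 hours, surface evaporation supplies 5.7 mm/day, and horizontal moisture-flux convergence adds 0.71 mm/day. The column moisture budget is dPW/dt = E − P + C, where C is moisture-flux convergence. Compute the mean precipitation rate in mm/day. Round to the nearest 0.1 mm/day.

dPW/dt = (18.7 − 18.5) mm / (18/24 day) = +0.267 mm/day.
P = E + C − dPW/dt = 5.7 + (0.71) − (+0.267) = 6.1 mm/day.

P ≈ 6.1 mm/day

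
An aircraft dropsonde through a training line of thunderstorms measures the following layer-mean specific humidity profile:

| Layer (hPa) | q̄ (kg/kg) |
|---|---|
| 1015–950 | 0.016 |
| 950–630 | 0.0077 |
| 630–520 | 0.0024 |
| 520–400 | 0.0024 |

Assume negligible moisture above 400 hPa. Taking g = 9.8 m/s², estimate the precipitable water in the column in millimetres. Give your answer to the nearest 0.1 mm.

Precipitable water is the column-integrated vapour mass per unit area: PW = (1/g) Σ q̄ Δp, with q in kg/kg and Δp in Pa (1 kg/m² of water = 1 mm).
Layer 1015–950 hPa: Δp = 65 hPa = 6500 Pa, q̄ = 0.016 kg/kg → 0.016 × 6500 / 9.8 = 10.61 mm
Layer 950–630 hPa: Δp = 320 hPa = 32000 Pa, q̄ = 0.0077 kg/kg → 0.0077 × 32000 / 9.8 = 25.14 mm
Layer 630–520 hPa: Δp = 110 hPa = 11000 Pa, q̄ = 0.0024 kg/kg → 0.0024 × 11000 / 9.8 = 2.69 mm
Layer 520–400 hPa: Δp = 120 hPa = 12000 Pa, q̄ = 0.0024 kg/kg → 0.0024 × 12000 / 9.8 = 2.94 mm
PW = 10.61 + 25.14 + 2.69 + 2.94 = 41.38 ≈ 41.4 mm.

PW ≈ 41.4 mm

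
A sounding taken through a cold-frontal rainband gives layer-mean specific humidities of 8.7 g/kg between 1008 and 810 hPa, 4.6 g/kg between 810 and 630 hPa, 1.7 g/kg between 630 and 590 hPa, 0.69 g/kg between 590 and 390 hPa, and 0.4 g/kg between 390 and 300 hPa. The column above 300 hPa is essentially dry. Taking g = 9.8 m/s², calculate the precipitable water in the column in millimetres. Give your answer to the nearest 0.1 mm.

PW ≈ 28.5 mm

Precipitable water is the column-integrated vapour mass per unit area: PW = (1/g) Σ q̄ Δp, with q in kg/kg and Δp in Pa (1 kg/m² of water = 1 mm).
Layer 1008–810 hPa: Δp = 198 hPa = 19800 Pa, q̄ = 0.0087 kg/kg → 0.0087 × 19800 / 9.8 = 17.58 mm
Layer 810–630 hPa: Δp = 180 hPa = 18000 Pa, q̄ = 0.0046 kg/kg → 0.0046 × 18000 / 9.8 = 8.45 mm
Layer 630–590 hPa: Δp = 40 hPa = 4000 Pa, q̄ = 0.0017 kg/kg → 0.0017 × 4000 / 9.8 = 0.69 mm
Layer 590–390 hPa: Δp = 200 hPa = 20000 Pa, q̄ = 0.00069 kg/kg → 0.00069 × 20000 / 9.8 = 1.41 mm
Layer 390–300 hPa: Δp = 90 hPa = 9000 Pa, q̄ = 0.0004 kg/kg → 0.0004 × 9000 / 9.8 = 0.37 mm
PW = 17.58 + 8.45 + 0.69 + 1.41 + 0.37 = 28.50 ≈ 28.5 mm.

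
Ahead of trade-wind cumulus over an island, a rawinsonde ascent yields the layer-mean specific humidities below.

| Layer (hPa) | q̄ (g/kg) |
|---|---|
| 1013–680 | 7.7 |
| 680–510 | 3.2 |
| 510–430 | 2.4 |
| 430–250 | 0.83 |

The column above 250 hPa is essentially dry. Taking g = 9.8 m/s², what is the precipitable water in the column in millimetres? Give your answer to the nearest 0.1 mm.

Precipitable water is the column-integrated vapour mass per unit area: PW = (1/g) Σ q̄ Δp, with q in kg/kg and Δp in Pa (1 kg/m² of water = 1 mm).
Layer 1013–680 hPa: Δp = 333 hPa = 33300 Pa, q̄ = 0.0077 kg/kg → 0.0077 × 33300 / 9.8 = 26.16 mm
Layer 680–510 hPa: Δp = 170 hPa = 17000 Pa, q̄ = 0.0032 kg/kg → 0.0032 × 17000 / 9.8 = 5.55 mm
Layer 510–430 hPa: Δp = 80 hPa = 8000 Pa, q̄ = 0.0024 kg/kg → 0.0024 × 8000 / 9.8 = 1.96 mm
Layer 430–250 hPa: Δp = 180 hPa = 18000 Pa, q̄ = 0.00083 kg/kg → 0.00083 × 18000 / 9.8 = 1.52 mm
PW = 26.16 + 5.55 + 1.96 + 1.52 = 35.19 ≈ 35.2 mm.

PW ≈ 35.2 mm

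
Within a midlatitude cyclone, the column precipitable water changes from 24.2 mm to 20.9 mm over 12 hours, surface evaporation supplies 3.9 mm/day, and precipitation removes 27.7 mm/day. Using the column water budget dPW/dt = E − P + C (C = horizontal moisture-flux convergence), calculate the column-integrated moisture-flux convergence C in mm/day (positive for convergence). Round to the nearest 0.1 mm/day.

C ≈ 17.2 mm/day

dPW/dt = (20.9 − 24.2) mm / (12/24 day) = -6.600 mm/day.
C = dPW/dt − E + P = (-6.600) − 3.9 + 27.7 = 17.2 mm/day.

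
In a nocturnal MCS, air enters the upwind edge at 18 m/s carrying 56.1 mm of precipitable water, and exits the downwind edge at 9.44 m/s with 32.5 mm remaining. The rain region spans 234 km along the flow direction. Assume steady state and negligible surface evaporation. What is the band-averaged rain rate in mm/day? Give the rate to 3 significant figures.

Column moisture flux per unit crosswind length is F = V × PW.
Inflow: F_in = 18 × 56.1 = 1009.8 mm·m/s
Outflow: F_out = 9.44 × 32.5 = 306.8 mm·m/s
Steady-state rate R = (F_in − F_out)/L = (1009.8 − 306.8) / 234000 m = 3.004e-03 mm/s.
R = 3.004e-03 × 3600 × 24 = 260 mm/day.

R ≈ 260 mm/day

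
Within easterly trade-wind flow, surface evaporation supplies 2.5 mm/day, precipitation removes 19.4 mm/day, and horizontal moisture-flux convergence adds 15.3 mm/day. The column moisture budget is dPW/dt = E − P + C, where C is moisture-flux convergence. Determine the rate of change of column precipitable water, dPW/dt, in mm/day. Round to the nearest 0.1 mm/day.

dPW/dt = E − P + C = 2.5 − 19.4 + (15.3) = -1.6 mm/day.

dPW/dt ≈ -1.6 mm/day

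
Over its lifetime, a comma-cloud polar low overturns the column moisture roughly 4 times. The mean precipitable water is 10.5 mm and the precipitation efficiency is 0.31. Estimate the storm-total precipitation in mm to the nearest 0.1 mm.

Each cycle deposits ε × PW = 0.31 × 10.5 = 3.255 mm.
Over 4 cycles: 4 × 3.255 = 13.0 mm.

precipitation ≈ 13.0 mm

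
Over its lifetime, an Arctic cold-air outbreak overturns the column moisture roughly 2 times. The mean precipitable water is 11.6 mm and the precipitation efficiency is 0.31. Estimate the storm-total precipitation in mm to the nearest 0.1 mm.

precipitation ≈ 7.2 mm

Each cycle deposits ε × PW = 0.31 × 11.6 = 3.596 mm.
Over 2 cycles: 2 × 3.596 = 7.2 mm.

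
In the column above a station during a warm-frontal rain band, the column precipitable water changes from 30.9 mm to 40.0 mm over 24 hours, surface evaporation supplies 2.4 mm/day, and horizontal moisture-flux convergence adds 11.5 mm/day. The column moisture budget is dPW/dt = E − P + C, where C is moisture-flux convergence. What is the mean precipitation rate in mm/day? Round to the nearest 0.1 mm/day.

P ≈ 4.8 mm/day

dPW/dt = (40.0 − 30.9) mm / (24/24 day) = +9.100 mm/day.
P = E + C − dPW/dt = 2.4 + (11.5) − (+9.100) = 4.8 mm/day.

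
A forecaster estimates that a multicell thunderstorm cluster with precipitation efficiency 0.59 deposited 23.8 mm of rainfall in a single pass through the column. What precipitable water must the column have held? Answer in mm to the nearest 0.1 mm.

PW = rainfall / ε = 23.8 / 0.59 = 40.3 mm.

PW ≈ 40.3 mm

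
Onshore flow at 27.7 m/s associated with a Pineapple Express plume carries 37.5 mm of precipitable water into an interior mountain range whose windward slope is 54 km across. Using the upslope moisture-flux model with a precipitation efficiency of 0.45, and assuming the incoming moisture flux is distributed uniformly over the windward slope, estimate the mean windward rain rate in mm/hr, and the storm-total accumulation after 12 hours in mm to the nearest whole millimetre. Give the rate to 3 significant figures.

Incoming column moisture flux per unit ridge length: F = V × PW = 27.7 × 37.5 = 1038.75 mm·m/s.
Spread over the 54 km slope with efficiency ε = 0.45: R = ε·F/W = 0.45 × 1038.75 / 54000 m = 8.656e-03 mm/s.
R = 8.656e-03 × 3600 = 31.2 mm/hr.
Over 12 h: total = 31.2 × 12 = 374.4 ≈ 374 mm.

R ≈ 31.2 mm/hr; total ≈ 374 mm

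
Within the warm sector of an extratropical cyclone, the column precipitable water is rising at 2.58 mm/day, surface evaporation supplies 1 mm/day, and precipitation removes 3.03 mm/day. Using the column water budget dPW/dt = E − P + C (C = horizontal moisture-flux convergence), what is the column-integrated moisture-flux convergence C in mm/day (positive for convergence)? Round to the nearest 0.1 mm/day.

C ≈ 4.6 mm/day

dPW/dt = +2.58 mm/day.
C = dPW/dt − E + P = (+2.58) − 1 + 3.03 = 4.6 mm/day.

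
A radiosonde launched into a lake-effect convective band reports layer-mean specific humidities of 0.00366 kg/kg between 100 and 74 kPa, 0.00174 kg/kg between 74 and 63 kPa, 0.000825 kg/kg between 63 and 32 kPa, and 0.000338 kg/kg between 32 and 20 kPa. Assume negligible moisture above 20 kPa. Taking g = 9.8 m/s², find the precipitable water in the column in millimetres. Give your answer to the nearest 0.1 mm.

Precipitable water is the column-integrated vapour mass per unit area: PW = (1/g) Σ q̄ Δp, with q in kg/kg and Δp in Pa (1 kg/m² of water = 1 mm).
Layer 100–74 kPa: Δp = 260 hPa = 26000 Pa, q̄ = 0.00366 kg/kg → 0.00366 × 26000 / 9.8 = 9.71 mm
Layer 74–63 kPa: Δp = 110 hPa = 11000 Pa, q̄ = 0.00174 kg/kg → 0.00174 × 11000 / 9.8 = 1.95 mm
Layer 63–32 kPa: Δp = 310 hPa = 31000 Pa, q̄ = 0.000825 kg/kg → 0.000825 × 31000 / 9.8 = 2.61 mm
Layer 32–20 kPa: Δp = 120 hPa = 12000 Pa, q̄ = 0.000338 kg/kg → 0.000338 × 12000 / 9.8 = 0.41 mm
PW = 9.71 + 1.95 + 2.61 + 0.41 = 14.68 ≈ 14.7 mm.

PW ≈ 14.7 mm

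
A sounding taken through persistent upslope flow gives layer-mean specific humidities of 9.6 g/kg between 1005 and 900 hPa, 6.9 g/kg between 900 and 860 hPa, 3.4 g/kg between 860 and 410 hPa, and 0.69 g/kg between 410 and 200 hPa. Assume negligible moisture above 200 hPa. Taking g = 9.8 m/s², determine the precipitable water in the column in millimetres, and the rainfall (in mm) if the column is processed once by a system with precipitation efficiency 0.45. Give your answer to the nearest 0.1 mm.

Precipitable water is the column-integrated vapour mass per unit area: PW = (1/g) Σ q̄ Δp, with q in kg/kg and Δp in Pa (1 kg/m² of water = 1 mm).
Layer 1005–900 hPa: Δp = 105 hPa = 10500 Pa, q̄ = 0.0096 kg/kg → 0.0096 × 10500 / 9.8 = 10.29 mm
Layer 900–860 hPa: Δp = 40 hPa = 4000 Pa, q̄ = 0.0069 kg/kg → 0.0069 × 4000 / 9.8 = 2.82 mm
Layer 860–410 hPa: Δp = 450 hPa = 45000 Pa, q̄ = 0.0034 kg/kg → 0.0034 × 45000 / 9.8 = 15.61 mm
Layer 410–200 hPa: Δp = 210 hPa = 21000 Pa, q̄ = 0.00069 kg/kg → 0.00069 × 21000 / 9.8 = 1.48 mm
PW = 10.29 + 2.82 + 15.61 + 1.48 = 30.20 ≈ 30.2 mm.
Rainfall = ε × PW = 0.45 × 30.2 = 13.6 mm.

PW ≈ 30.2 mm; rainfall ≈ 13.6 mm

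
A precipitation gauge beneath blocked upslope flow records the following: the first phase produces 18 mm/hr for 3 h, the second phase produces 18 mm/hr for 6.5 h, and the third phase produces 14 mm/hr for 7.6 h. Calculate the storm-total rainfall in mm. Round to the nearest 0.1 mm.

total ≈ 277.4 mm

Total = Σ Rᵢ Δtᵢ = 18 × 3 + 18 × 6.5 + 14 × 7.6
      = 54 + 117 + 106.4 = 277.4 mm.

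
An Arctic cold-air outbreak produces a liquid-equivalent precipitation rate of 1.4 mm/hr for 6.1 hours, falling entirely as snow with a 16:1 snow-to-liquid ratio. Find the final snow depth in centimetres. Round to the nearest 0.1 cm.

Liquid-equivalent depth = 1.4 × 6.1 = 8.54 mm.
Snow depth = 8.54 mm × 16 = 136.64 mm = 13.7 cm.

snow depth ≈ 13.7 cm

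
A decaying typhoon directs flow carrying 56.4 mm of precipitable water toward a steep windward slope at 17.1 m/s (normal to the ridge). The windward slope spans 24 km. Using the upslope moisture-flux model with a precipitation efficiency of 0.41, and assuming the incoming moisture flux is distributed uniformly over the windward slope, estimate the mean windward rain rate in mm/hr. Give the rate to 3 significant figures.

R ≈ 59.3 mm/hr

Incoming column moisture flux per unit ridge length: F = V × PW = 17.1 × 56.4 = 964.44 mm·m/s.
Spread over the 24 km slope with efficiency ε = 0.41: R = ε·F/W = 0.41 × 964.44 / 24000 m = 1.648e-02 mm/s.
R = 1.648e-02 × 3600 = 59.3 mm/hr.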